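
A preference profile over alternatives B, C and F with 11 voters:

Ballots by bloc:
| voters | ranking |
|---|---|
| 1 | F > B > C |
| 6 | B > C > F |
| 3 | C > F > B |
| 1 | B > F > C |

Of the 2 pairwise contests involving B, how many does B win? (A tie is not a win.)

B against each rival (11 voters):
B vs C: 1+6+1 = 8 for B, 3 for C — B by 8–3.
B vs F: B wins 7–4.
B beats C, F — 2 pairwise wins.

2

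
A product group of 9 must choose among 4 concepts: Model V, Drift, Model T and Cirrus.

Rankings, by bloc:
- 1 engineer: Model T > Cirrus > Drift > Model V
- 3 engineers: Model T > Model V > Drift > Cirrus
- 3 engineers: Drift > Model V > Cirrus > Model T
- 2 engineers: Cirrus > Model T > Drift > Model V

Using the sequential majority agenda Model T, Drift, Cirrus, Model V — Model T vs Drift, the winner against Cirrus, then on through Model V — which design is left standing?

Model V

Round 1: Model T vs Drift — 6–3, Model T advances.
Round 2: Model T vs Cirrus — 4–5, Cirrus advances.
Round 3: Cirrus vs Model V — 3–6, Model V advances.
The agenda winner is Model V.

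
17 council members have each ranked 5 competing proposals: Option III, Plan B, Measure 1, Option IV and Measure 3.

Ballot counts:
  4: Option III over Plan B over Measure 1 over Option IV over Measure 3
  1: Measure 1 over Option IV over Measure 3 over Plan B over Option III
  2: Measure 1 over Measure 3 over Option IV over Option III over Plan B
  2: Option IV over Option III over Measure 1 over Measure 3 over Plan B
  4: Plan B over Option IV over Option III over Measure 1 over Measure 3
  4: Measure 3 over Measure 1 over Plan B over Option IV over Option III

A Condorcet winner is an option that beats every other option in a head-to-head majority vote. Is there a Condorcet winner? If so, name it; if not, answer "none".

none

Head-to-head results (17 council members):
Option III vs Plan B: Option III preferred on 4+2+2 = 8 ballots; Plan B wins 9–8.
Option III vs Measure 1: Option III is ranked higher on 4+2+4 = 10 ballots, Measure 1 on 7. Option III wins 10–7.
Option III vs Option IV: Option III preferred on 4 ballots; Option IV wins 13–4.
Option III vs Measure 3: 10 to 7, Option III.
Plan B vs Measure 1: 8 to 9, Measure 1.
Plan B vs Option IV: 4+4+4 = 12 for Plan B, 5 for Option IV — Plan B by 12–5.
Plan B vs Measure 3: Plan B is ranked higher on 4+4 = 8 ballots, Measure 3 on 9. Measure 3 wins 9–8.
Measure 1 vs Option IV: 4+1+2+4 = 11 for Measure 1, 6 for Option IV — Measure 1 by 11–6.
Measure 1 vs Measure 3: Measure 1 preferred on 4+1+2+2+4 = 13 ballots; Measure 1 wins 13–4.
Option IV vs Measure 3: Option IV is ranked higher on 4+1+2+4 = 11 ballots, Measure 3 on 6. Option IV wins 11–6.
No option is unbeaten: Option III loses to Plan B; Plan B loses to Measure 1; Measure 1 loses to Option III; Option IV loses to Plan B; Measure 3 loses to Option III. In particular Option III > Measure 1 > Plan B > Option III is a majority cycle — no Condorcet winner exists.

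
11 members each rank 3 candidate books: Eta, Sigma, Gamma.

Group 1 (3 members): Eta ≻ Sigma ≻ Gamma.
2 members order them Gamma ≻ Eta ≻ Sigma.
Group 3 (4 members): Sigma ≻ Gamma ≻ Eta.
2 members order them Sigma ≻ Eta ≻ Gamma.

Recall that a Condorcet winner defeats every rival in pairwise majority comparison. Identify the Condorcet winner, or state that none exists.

Sigma

Pairwise majorities:
Eta vs Sigma: Sigma wins 6–5.
Eta vs Gamma: Gamma wins 6–5.
Sigma–Gamma: Sigma 9–2.
Sigma wins every pairwise contest, so Sigma is the Condorcet winner.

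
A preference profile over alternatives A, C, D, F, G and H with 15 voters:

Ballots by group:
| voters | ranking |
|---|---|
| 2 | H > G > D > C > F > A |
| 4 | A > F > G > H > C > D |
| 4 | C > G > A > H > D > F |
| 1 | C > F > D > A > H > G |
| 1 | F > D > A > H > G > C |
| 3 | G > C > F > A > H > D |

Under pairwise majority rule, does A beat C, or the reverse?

C

Ballots ranking A above C: 4 + 1 = 5.
Ballots ranking C above A: 15 − 5 = 10.
C wins the head-to-head 10–5.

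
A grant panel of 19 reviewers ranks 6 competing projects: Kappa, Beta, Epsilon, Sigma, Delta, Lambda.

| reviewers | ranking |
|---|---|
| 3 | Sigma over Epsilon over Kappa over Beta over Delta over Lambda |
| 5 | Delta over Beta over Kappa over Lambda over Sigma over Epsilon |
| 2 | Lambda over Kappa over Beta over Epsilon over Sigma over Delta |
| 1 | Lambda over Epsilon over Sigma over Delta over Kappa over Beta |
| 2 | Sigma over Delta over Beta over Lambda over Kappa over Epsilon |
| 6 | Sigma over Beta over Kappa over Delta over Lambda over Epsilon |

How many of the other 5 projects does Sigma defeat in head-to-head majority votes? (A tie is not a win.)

Sigma against each rival (19 reviewers):
Sigma–Kappa: Sigma 12–7.
Sigma vs Beta: Sigma wins 12–7.
Sigma vs Epsilon: 3+5+2+6 = 16 for Sigma, 3 for Epsilon — Sigma by 16–3.
Sigma vs Delta: Sigma wins 14–5.
Sigma–Lambda: Sigma 11–8.
Sigma beats Kappa, Beta, Epsilon, Delta, Lambda — 5 pairwise wins.

5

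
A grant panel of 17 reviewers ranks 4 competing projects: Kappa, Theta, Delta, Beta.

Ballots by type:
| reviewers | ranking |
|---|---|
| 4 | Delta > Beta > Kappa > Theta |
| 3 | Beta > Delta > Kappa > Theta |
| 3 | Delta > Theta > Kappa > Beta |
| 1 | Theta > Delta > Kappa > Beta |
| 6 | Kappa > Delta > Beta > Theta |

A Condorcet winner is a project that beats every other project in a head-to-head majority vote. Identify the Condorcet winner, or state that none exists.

Head-to-head results (17 reviewers):
Kappa vs Theta: 4+3+6 = 13 for Kappa, 4 for Theta — Kappa by 13–4.
Kappa vs Delta: Delta, 11–6.
Kappa vs Beta: Kappa preferred on 3+1+6 = 10 ballots; Kappa wins 10–7.
Theta vs Delta: Theta preferred on 1 ballot; Delta wins 16–1.
Theta vs Beta: Beta, 13–4.
Delta vs Beta: Delta preferred on 4+3+1+6 = 14 ballots; Delta wins 14–3.
Only Delta has no losses; Delta is the Condorcet winner.

Delta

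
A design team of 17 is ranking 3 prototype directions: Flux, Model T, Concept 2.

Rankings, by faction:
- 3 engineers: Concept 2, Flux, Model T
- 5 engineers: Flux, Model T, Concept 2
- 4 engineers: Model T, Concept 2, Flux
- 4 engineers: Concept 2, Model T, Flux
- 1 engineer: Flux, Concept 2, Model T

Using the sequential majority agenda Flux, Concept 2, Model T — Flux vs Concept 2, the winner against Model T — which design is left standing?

Model T

Round 1: Flux vs Concept 2 — 6–11, Concept 2 advances.
Round 2: Concept 2 vs Model T — 8–9, Model T advances.
Model T survives the agenda.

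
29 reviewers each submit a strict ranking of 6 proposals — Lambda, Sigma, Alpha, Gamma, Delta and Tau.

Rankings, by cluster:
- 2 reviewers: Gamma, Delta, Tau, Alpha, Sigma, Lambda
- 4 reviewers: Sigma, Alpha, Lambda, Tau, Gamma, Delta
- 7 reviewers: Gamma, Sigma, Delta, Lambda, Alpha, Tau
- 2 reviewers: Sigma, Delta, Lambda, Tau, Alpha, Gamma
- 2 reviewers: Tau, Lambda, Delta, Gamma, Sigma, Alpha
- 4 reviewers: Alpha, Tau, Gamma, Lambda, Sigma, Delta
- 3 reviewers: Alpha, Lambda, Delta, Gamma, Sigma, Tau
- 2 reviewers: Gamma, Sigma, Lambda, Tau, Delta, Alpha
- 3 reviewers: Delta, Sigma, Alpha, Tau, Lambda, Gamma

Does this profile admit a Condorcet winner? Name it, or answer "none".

none

Head-to-head results (29 reviewers):
Lambda–Sigma: Sigma 20–9.
Lambda vs Alpha: Alpha, 16–13.
Lambda vs Gamma: Gamma wins 15–14.
Lambda vs Delta: Lambda wins 15–14.
Lambda–Tau: Lambda 18–11.
Sigma vs Alpha: Sigma wins 20–9.
Sigma vs Gamma: Gamma, 20–9.
Sigma vs Delta: Sigma, 19–10.
Sigma–Tau: Sigma 21–8.
Alpha vs Gamma: Alpha wins 16–13.
Alpha–Delta: Delta 18–11.
Alpha vs Tau: Alpha wins 21–8.
Gamma vs Delta: Gamma, 19–10.
Gamma vs Tau: Tau wins 15–14.
Delta vs Tau: Delta wins 17–12.
Every project loses at least once (Lambda loses to Sigma; Sigma loses to Gamma; Alpha loses to Sigma; Gamma loses to Alpha; Delta loses to Lambda; Tau loses to Lambda). The majority relation contains the cycle Lambda → Delta → Alpha → Lambda, so there is no Condorcet winner.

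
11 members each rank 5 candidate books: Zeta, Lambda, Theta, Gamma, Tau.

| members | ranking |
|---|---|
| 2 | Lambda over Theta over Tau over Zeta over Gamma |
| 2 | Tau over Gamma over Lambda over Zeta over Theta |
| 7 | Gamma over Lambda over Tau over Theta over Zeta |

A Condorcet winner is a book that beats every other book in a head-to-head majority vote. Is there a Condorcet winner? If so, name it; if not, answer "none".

Gamma

Head-to-head results (11 members):
Zeta vs Lambda: Zeta is ranked higher on 0 ballots, Lambda on 11. Lambda wins 11–0.
Zeta vs Theta: Zeta preferred on 2 ballots; Theta wins 9–2.
Zeta vs Gamma: 2 for Zeta, 9 for Gamma — Gamma by 9–2.
Zeta vs Tau: 0 to 11, Tau.
Lambda vs Theta: 2+2+7 = 11 for Lambda, 0 for Theta — Lambda by 11–0.
Lambda vs Gamma: Lambda preferred on 2 ballots; Gamma wins 9–2.
Lambda vs Tau: Lambda preferred on 2+7 = 9 ballots; Lambda wins 9–2.
Theta vs Gamma: Theta is ranked higher on 2 ballots, Gamma on 9. Gamma wins 9–2.
Theta vs Tau: 2 to 9, Tau.
Gamma vs Tau: Gamma is ranked higher on 7 ballots, Tau on 4. Gamma wins 7–4.
Only Gamma has no losses; Gamma is the Condorcet winner.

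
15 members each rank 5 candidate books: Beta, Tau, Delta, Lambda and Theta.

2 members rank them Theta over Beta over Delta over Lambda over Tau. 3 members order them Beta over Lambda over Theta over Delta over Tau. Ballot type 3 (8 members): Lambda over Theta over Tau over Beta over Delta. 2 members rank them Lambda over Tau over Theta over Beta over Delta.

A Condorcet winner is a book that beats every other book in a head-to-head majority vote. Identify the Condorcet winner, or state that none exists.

Check each pair by majority over 15 ballots:
Beta vs Tau: 2+3 = 5 for Beta, 10 for Tau — Tau by 10–5.
Beta vs Delta: Beta is ranked higher on 2+3+8+2 = 15 ballots, Delta on 0. Beta wins 15–0.
Beta vs Lambda: 2+3 = 5 for Beta, 10 for Lambda — Lambda by 10–5.
Beta vs Theta: Beta is ranked higher on 3 ballots, Theta on 12. Theta wins 12–3.
Tau vs Delta: 8+2 = 10 for Tau, 5 for Delta — Tau by 10–5.
Tau vs Lambda: 0 to 15, Lambda.
Tau vs Theta: 2 for Tau, 13 for Theta — Theta by 13–2.
Delta vs Lambda: Delta preferred on 2 ballots; Lambda wins 13–2.
Delta vs Theta: 0 to 15, Theta.
Lambda vs Theta: 3+8+2 = 13 for Lambda, 2 for Theta — Lambda by 13–2.
Lambda wins every pairwise contest, so Lambda is the Condorcet winner.

Lambda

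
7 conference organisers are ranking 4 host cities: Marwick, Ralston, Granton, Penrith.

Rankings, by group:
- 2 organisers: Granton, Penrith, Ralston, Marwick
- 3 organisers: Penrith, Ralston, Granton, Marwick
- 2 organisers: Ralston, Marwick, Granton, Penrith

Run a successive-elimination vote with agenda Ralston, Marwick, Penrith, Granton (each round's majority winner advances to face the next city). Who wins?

Round 1: Ralston vs Marwick — 7–0, Ralston advances.
Round 2: Ralston vs Penrith — 2–5, Penrith advances.
Round 3: Penrith vs Granton — 3–4, Granton advances.
Granton survives the agenda.

Granton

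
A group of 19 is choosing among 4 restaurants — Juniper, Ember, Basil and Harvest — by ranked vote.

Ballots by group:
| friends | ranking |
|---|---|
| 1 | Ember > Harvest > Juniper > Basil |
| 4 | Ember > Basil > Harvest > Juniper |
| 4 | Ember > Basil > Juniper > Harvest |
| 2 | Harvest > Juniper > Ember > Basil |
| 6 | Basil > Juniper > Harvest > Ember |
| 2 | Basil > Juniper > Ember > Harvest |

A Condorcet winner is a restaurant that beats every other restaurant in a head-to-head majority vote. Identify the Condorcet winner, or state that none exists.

none

Pairwise majorities:
Juniper vs Ember: Juniper, 10–9.
Juniper–Basil: Basil 16–3.
Juniper–Harvest: Juniper 12–7.
Ember–Basil: Ember 11–8.
Ember–Harvest: Ember 11–8.
Basil–Harvest: Basil 16–3.
No restaurant is unbeaten: Juniper loses to Basil; Ember loses to Juniper; Basil loses to Ember; Harvest loses to Juniper. In particular Juniper → Ember → Basil → Juniper is a majority cycle — no Condorcet winner exists.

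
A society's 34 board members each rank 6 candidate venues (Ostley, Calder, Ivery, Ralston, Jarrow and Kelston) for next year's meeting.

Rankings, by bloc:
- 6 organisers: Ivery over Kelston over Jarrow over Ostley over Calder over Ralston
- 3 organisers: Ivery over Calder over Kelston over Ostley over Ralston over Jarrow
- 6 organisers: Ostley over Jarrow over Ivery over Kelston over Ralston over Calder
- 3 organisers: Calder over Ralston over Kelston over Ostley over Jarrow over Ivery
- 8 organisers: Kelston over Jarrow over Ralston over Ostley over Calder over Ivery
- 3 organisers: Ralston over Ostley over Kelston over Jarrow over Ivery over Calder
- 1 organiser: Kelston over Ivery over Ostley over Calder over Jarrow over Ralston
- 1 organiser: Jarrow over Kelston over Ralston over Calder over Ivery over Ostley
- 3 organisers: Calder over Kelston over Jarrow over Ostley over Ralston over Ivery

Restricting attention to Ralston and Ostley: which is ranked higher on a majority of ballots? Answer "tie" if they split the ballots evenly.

Ballots ranking Ralston above Ostley: 3 + 8 + 3 + 1 = 15.
Ballots ranking Ostley above Ralston: 34 − 15 = 19.
Ostley wins the head-to-head 19–15.

Ostley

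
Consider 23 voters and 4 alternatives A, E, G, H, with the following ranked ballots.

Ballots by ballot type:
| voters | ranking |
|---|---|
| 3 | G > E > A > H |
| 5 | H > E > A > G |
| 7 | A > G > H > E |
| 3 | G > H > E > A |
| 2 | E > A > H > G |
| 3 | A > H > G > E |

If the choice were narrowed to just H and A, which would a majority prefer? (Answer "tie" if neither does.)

A

Ballots ranking H above A: 5 + 3 = 8.
Ballots ranking A above H: 23 − 8 = 15.
A wins the head-to-head 15–8.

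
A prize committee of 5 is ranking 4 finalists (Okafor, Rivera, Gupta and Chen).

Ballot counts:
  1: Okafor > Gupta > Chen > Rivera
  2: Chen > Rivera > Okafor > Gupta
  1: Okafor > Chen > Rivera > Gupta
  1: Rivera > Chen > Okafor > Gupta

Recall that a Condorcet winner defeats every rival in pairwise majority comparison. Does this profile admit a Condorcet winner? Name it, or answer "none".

Chen

Pairwise majorities:
Okafor vs Rivera: Okafor is ranked higher on 1+1 = 2 ballots, Rivera on 3. Rivera wins 3–2.
Okafor vs Gupta: Okafor is ranked higher on 1+2+1+1 = 5 ballots, Gupta on 0. Okafor wins 5–0.
Okafor vs Chen: Okafor is ranked higher on 1+1 = 2 ballots, Chen on 3. Chen wins 3–2.
Rivera vs Gupta: Rivera is ranked higher on 2+1+1 = 4 ballots, Gupta on 1. Rivera wins 4–1.
Rivera vs Chen: 1 to 4, Chen.
Gupta vs Chen: 1 to 4, Chen.
Chen defeats every rival head-to-head and is the Condorcet winner.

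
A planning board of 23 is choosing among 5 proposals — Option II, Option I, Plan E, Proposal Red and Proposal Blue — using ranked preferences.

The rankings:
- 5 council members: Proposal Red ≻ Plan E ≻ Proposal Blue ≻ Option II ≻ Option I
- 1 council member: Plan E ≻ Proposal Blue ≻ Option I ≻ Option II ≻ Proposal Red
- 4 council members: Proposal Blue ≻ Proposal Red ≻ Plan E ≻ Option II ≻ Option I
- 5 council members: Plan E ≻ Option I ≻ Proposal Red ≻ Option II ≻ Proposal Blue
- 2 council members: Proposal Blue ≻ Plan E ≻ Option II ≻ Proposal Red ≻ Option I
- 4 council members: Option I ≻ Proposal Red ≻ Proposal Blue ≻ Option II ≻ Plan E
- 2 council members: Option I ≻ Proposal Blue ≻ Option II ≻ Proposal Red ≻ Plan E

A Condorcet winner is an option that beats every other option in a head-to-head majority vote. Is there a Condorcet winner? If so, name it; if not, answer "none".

Check each pair by majority over 23 ballots:
Option II–Option I: Option I 12–11.
Option II–Plan E: Plan E 17–6.
Option II–Proposal Red: Proposal Red 18–5.
Option II vs Proposal Blue: Option II preferred on 5 ballots; Proposal Blue wins 18–5.
Option I vs Plan E: Plan E, 17–6.
Option I vs Proposal Red: Option I preferred on 1+5+4+2 = 12 ballots; Option I wins 12–11.
Option I–Proposal Blue: Proposal Blue 12–11.
Plan E vs Proposal Red: Plan E is ranked higher on 1+5+2 = 8 ballots, Proposal Red on 15. Proposal Red wins 15–8.
Plan E vs Proposal Blue: 5+1+5 = 11 for Plan E, 12 for Proposal Blue — Proposal Blue by 12–11.
Proposal Red vs Proposal Blue: Proposal Red preferred on 5+5+4 = 14 ballots; Proposal Red wins 14–9.
Every option loses at least once (Option II loses to Option I; Option I loses to Plan E; Plan E loses to Proposal Red; Proposal Red loses to Option I; Proposal Blue loses to Proposal Red). The majority relation contains the cycle Option I > Proposal Red > Plan E > Option I, so there is no Condorcet winner.

none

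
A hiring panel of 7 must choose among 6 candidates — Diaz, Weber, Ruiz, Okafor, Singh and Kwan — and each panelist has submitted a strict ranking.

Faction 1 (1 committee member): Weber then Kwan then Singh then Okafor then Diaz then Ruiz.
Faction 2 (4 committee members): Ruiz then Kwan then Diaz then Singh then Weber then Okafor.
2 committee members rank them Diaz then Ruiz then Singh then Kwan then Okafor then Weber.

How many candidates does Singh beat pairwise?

2

Singh against each rival (7 committee members):
Singh vs Diaz: Diaz wins 6–1.
Singh–Weber: Singh 6–1.
Singh vs Ruiz: Singh preferred on 1 ballot; Ruiz wins 6–1.
Singh vs Okafor: Singh wins 7–0.
Singh vs Kwan: Singh is ranked higher on 2 ballots, Kwan on 5. Kwan wins 5–2.
Singh beats Weber, Okafor; loses to Diaz, Ruiz, Kwan — 2 pairwise wins.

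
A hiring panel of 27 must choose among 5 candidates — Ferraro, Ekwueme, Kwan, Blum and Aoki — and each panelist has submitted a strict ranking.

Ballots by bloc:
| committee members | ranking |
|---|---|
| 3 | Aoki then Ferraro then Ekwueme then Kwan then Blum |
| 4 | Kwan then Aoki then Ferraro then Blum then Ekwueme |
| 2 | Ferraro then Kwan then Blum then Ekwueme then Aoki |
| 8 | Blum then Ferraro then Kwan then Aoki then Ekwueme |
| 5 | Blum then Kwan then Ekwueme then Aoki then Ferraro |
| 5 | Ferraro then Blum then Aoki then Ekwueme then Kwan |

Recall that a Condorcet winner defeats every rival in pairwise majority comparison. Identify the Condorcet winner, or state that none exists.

Check each pair by majority over 27 ballots:
Ferraro vs Ekwueme: 22 to 5, Ferraro.
Ferraro vs Kwan: Ferraro, 18–9.
Ferraro vs Blum: 14 to 13, Ferraro.
Ferraro vs Aoki: Ferraro, 15–12.
Ekwueme vs Kwan: 8 to 19, Kwan.
Ekwueme vs Blum: 3 to 24, Blum.
Ekwueme vs Aoki: Ekwueme preferred on 2+5 = 7 ballots; Aoki wins 20–7.
Kwan–Blum: Blum 18–9.
Kwan vs Aoki: Kwan, 19–8.
Blum vs Aoki: 2+8+5+5 = 20 for Blum, 7 for Aoki — Blum by 20–7.
Ferraro wins every pairwise contest, so Ferraro is the Condorcet winner.

Ferraro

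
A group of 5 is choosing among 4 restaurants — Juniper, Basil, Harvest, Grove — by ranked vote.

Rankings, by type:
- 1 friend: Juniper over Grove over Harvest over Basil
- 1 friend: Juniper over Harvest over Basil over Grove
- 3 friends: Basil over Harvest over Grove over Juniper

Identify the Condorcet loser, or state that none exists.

Head-to-head results (5 friends):
Juniper vs Basil: 1+1 = 2 for Juniper, 3 for Basil — Basil by 3–2.
Juniper vs Harvest: Juniper preferred on 1+1 = 2 ballots; Harvest wins 3–2.
Juniper vs Grove: 1+1 = 2 for Juniper, 3 for Grove — Grove by 3–2.
Basil vs Harvest: Basil preferred on 3 ballots; Basil wins 3–2.
Basil vs Grove: 4 to 1, Basil.
Harvest vs Grove: Harvest wins 4–1.
Juniper is beaten in every head-to-head and is the Condorcet loser.

Juniper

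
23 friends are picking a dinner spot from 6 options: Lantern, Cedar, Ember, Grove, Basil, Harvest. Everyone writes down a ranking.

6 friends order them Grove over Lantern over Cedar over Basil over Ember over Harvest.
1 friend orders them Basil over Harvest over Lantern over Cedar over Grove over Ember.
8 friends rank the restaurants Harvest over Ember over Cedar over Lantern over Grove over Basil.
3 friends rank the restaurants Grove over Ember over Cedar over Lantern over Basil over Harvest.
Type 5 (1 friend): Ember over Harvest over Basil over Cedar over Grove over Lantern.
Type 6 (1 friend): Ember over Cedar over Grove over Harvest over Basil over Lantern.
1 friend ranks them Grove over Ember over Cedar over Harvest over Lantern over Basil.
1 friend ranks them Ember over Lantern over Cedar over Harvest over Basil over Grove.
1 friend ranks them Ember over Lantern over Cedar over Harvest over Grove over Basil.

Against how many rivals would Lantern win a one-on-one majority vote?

1

Lantern against each rival (23 friends):
Lantern vs Cedar: Cedar wins 14–9.
Lantern vs Ember: Lantern is ranked higher on 6+1 = 7 ballots, Ember on 16. Ember wins 16–7.
Lantern vs Grove: 11 to 12, Grove.
Lantern–Basil: Lantern 20–3.
Lantern vs Harvest: Harvest wins 12–11.
Lantern beats Basil; loses to Cedar, Ember, Grove, Harvest — 1 pairwise win.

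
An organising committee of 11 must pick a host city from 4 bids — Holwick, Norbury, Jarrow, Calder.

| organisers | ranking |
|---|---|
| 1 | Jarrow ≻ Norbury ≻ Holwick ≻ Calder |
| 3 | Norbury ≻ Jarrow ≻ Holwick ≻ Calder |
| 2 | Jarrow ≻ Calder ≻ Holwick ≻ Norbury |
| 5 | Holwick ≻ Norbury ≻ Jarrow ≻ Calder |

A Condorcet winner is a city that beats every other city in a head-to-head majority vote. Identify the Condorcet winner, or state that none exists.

none

Pairwise majorities:
Holwick vs Norbury: Holwick wins 7–4.
Holwick–Jarrow: Jarrow 6–5.
Holwick–Calder: Holwick 9–2.
Norbury vs Jarrow: Norbury, 8–3.
Norbury vs Calder: Norbury, 9–2.
Jarrow vs Calder: Jarrow, 11–0.
Each city drops at least one matchup (Holwick loses to Jarrow; Norbury loses to Holwick; Jarrow loses to Norbury; Calder loses to Holwick); the cycle Holwick beats Norbury beats Jarrow beats Holwick rules out a Condorcet winner.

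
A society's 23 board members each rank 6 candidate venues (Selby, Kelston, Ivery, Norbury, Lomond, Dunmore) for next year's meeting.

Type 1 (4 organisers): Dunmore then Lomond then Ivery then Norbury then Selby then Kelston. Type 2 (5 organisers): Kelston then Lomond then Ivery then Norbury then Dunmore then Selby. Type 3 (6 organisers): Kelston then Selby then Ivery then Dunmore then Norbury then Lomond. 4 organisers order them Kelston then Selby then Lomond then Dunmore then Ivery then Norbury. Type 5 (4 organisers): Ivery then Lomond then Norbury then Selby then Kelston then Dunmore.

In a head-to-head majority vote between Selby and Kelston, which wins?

Ballots ranking Selby above Kelston: 4 + 4 = 8.
Ballots ranking Kelston above Selby: 23 − 8 = 15.
Kelston wins the head-to-head 15–8.

Kelston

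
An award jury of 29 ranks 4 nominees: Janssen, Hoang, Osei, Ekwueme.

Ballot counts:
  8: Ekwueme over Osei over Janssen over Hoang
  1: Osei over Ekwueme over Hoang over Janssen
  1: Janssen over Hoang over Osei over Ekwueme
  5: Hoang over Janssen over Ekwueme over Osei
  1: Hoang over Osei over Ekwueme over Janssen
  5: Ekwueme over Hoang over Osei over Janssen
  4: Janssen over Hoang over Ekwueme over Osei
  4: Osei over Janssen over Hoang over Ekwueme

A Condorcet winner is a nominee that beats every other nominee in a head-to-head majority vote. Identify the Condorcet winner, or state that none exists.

Pairwise majorities:
Janssen vs Hoang: Janssen is ranked higher on 8+1+4+4 = 17 ballots, Hoang on 12. Janssen wins 17–12.
Janssen vs Osei: Janssen preferred on 1+5+4 = 10 ballots; Osei wins 19–10.
Janssen vs Ekwueme: 1+5+4+4 = 14 for Janssen, 15 for Ekwueme — Ekwueme by 15–14.
Hoang vs Osei: Hoang is ranked higher on 1+5+1+5+4 = 16 ballots, Osei on 13. Hoang wins 16–13.
Hoang vs Ekwueme: Hoang preferred on 1+5+1+4+4 = 15 ballots; Hoang wins 15–14.
Osei vs Ekwueme: Osei is ranked higher on 1+1+1+4 = 7 ballots, Ekwueme on 22. Ekwueme wins 22–7.
Every nominee loses at least once (Janssen loses to Osei; Hoang loses to Janssen; Osei loses to Hoang; Ekwueme loses to Hoang). The majority relation contains the cycle Janssen > Hoang > Osei > Janssen, so there is no Condorcet winner.

none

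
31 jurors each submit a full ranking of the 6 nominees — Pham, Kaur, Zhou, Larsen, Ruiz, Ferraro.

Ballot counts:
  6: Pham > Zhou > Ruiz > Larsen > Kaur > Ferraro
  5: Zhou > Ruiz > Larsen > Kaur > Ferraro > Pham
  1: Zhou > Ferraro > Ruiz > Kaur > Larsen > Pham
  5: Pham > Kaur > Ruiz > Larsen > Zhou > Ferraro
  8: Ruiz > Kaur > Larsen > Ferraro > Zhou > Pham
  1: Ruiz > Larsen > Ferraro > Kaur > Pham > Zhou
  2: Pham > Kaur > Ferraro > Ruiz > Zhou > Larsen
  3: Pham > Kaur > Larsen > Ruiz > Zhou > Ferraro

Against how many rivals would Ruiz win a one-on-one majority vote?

4

Ruiz against each rival (31 jurors):
Ruiz–Pham: Pham 16–15.
Ruiz–Kaur: Ruiz 21–10.
Ruiz vs Zhou: 5+8+1+2+3 = 19 for Ruiz, 12 for Zhou — Ruiz by 19–12.
Ruiz–Larsen: Ruiz 28–3.
Ruiz vs Ferraro: Ruiz preferred on 6+5+5+8+1+3 = 28 ballots; Ruiz wins 28–3.
Ruiz beats Kaur, Zhou, Larsen, Ferraro; loses to Pham — 4 pairwise wins.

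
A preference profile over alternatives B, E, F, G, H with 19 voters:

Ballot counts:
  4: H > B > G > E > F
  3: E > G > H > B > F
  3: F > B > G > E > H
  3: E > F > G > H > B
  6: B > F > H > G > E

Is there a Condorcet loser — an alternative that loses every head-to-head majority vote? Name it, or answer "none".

none

Head-to-head results (19 voters):
B vs E: B preferred on 4+3+6 = 13 ballots; B wins 13–6.
B vs F: 4+3+6 = 13 for B, 6 for F — B by 13–6.
B vs G: B preferred on 4+3+6 = 13 ballots; B wins 13–6.
B vs H: H wins 10–9.
E vs F: E is ranked higher on 4+3+3 = 10 ballots, F on 9. E wins 10–9.
E–G: G 13–6.
E vs H: E preferred on 3+3+3 = 9 ballots; H wins 10–9.
F vs G: F is ranked higher on 3+3+6 = 12 ballots, G on 7. F wins 12–7.
F vs H: F preferred on 3+3+6 = 12 ballots; F wins 12–7.
G vs H: H wins 10–9.
Each alternative has at least one pairwise win (B beats E; E beats F; F beats G; G beats E; H beats B) — no Condorcet loser.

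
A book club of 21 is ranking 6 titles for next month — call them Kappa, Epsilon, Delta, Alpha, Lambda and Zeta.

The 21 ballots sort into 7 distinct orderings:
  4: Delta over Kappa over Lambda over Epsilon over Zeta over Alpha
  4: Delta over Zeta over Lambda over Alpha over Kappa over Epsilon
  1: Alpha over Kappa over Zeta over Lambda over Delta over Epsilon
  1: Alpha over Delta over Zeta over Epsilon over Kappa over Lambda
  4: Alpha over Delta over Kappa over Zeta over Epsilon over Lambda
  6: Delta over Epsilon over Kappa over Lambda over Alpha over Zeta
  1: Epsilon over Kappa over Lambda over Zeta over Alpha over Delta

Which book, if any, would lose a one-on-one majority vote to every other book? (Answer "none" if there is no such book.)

Zeta

Head-to-head results (21 members):
Kappa vs Epsilon: Kappa wins 13–8.
Kappa vs Delta: Kappa is ranked higher on 1+1 = 2 ballots, Delta on 19. Delta wins 19–2.
Kappa vs Alpha: 4+6+1 = 11 for Kappa, 10 for Alpha — Kappa by 11–10.
Kappa vs Lambda: Kappa is ranked higher on 4+1+1+4+6+1 = 17 ballots, Lambda on 4. Kappa wins 17–4.
Kappa vs Zeta: Kappa is ranked higher on 4+1+4+6+1 = 16 ballots, Zeta on 5. Kappa wins 16–5.
Epsilon vs Delta: Epsilon is ranked higher on 1 ballot, Delta on 20. Delta wins 20–1.
Epsilon vs Alpha: Epsilon, 11–10.
Epsilon–Lambda: Epsilon 12–9.
Epsilon–Zeta: Epsilon 11–10.
Delta vs Alpha: Delta is ranked higher on 4+4+6 = 14 ballots, Alpha on 7. Delta wins 14–7.
Delta vs Lambda: Delta preferred on 4+4+1+4+6 = 19 ballots; Delta wins 19–2.
Delta vs Zeta: Delta is ranked higher on 4+4+1+4+6 = 19 ballots, Zeta on 2. Delta wins 19–2.
Alpha vs Lambda: Lambda, 15–6.
Alpha–Zeta: Alpha 12–9.
Lambda vs Zeta: Lambda is ranked higher on 4+6+1 = 11 ballots, Zeta on 10. Lambda wins 11–10.
Only Zeta has no wins; Zeta is the Condorcet loser.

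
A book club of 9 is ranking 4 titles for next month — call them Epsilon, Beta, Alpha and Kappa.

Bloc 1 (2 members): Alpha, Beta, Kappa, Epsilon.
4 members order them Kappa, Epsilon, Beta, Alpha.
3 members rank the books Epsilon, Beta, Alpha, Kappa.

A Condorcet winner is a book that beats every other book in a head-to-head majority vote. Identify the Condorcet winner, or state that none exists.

Pairwise majorities:
Epsilon–Beta: Epsilon 7–2.
Epsilon–Alpha: Epsilon 7–2.
Epsilon–Kappa: Kappa 6–3.
Beta–Alpha: Beta 7–2.
Beta vs Kappa: Beta, 5–4.
Alpha vs Kappa: Alpha, 5–4.
Every book loses at least once (Epsilon loses to Kappa; Beta loses to Epsilon; Alpha loses to Epsilon; Kappa loses to Beta). The majority relation contains the cycle Epsilon beats Beta beats Kappa beats Epsilon, so there is no Condorcet winner.

none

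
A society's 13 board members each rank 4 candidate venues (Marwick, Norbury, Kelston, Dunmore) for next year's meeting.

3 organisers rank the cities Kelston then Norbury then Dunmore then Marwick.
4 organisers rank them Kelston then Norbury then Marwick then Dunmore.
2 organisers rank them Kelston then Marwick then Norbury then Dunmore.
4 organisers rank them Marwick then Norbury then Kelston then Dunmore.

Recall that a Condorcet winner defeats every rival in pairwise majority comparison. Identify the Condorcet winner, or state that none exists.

Pairwise majorities:
Marwick vs Norbury: Norbury, 7–6.
Marwick vs Kelston: Kelston wins 9–4.
Marwick–Dunmore: Marwick 10–3.
Norbury–Kelston: Kelston 9–4.
Norbury–Dunmore: Norbury 13–0.
Kelston vs Dunmore: Kelston wins 13–0.
Only Kelston has no losses; Kelston is the Condorcet winner.

Kelston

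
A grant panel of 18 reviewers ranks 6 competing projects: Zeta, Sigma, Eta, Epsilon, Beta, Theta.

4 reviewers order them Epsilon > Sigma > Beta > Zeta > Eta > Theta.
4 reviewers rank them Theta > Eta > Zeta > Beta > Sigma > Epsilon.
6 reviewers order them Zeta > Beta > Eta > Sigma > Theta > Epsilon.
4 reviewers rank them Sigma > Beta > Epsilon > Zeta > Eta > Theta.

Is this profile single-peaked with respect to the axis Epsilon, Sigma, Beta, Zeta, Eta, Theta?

Axis positions: Epsilon=1, Sigma=2, Beta=3, Zeta=4, Eta=5, Theta=6.
Cluster 1 (peak Epsilon at position 1): ranking walks positions 1-2-3-4-5-6, expanding outward from the peak — single-peaked.
Cluster 2 (peak Theta at position 6): ranking walks positions 6-5-4-3-2-1, expanding outward from the peak — single-peaked.
Cluster 3 (peak Zeta at position 4): ranking walks positions 4-3-5-2-6-1, expanding outward from the peak — single-peaked.
Cluster 4 (peak Sigma at position 2): ranking walks positions 2-3-1-4-5-6, expanding outward from the peak — single-peaked.
Every ranking is single-peaked on this axis.

yes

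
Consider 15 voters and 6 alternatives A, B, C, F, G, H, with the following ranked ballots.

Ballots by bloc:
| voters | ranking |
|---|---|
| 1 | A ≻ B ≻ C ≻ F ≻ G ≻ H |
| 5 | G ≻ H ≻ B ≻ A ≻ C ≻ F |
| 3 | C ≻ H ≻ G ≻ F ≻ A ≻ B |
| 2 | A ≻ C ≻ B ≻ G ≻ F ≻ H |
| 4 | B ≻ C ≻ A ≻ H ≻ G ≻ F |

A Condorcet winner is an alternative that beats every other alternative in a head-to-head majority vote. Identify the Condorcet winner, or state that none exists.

none

Pairwise majorities:
A vs B: A preferred on 1+3+2 = 6 ballots; B wins 9–6.
A vs C: A wins 8–7.
A vs F: A is ranked higher on 1+5+2+4 = 12 ballots, F on 3. A wins 12–3.
A vs G: A preferred on 1+2+4 = 7 ballots; G wins 8–7.
A vs H: H, 8–7.
B vs C: 10 to 5, B.
B vs F: B wins 12–3.
B vs G: B preferred on 1+2+4 = 7 ballots; G wins 8–7.
B vs H: H, 8–7.
C vs F: C is ranked higher on 1+5+3+2+4 = 15 ballots, F on 0. C wins 15–0.
C vs G: 1+3+2+4 = 10 for C, 5 for G — C by 10–5.
C vs H: C, 10–5.
F vs G: G, 14–1.
F vs H: H, 12–3.
G vs H: G preferred on 1+5+2 = 8 ballots; G wins 8–7.
Every alternative loses at least once (A loses to B; B loses to G; C loses to A; F loses to A; G loses to C; H loses to C). The majority relation contains the cycle A → C → G → A, so there is no Condorcet winner.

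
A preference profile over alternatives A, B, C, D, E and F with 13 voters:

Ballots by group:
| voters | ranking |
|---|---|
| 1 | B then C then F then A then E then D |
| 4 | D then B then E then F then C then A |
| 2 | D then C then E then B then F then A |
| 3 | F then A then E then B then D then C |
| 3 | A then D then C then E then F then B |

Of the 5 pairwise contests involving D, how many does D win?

D against each rival (13 voters):
D vs A: 6 to 7, A.
D–B: D 9–4.
D vs C: D is ranked higher on 4+2+3+3 = 12 ballots, C on 1. D wins 12–1.
D vs E: D, 9–4.
D–F: D 9–4.
D beats B, C, E, F; loses to A — 4 pairwise wins.

4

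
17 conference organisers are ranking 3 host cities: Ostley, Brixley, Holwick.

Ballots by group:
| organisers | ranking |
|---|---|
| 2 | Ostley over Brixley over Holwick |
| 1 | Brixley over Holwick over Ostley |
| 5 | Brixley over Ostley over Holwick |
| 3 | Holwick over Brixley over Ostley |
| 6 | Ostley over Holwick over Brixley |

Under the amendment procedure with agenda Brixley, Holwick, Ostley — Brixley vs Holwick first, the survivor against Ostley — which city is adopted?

Round 1: Brixley vs Holwick — 8–9, Holwick advances.
Round 2: Holwick vs Ostley — 4–13, Ostley advances.
The agenda winner is Ostley.

Ostley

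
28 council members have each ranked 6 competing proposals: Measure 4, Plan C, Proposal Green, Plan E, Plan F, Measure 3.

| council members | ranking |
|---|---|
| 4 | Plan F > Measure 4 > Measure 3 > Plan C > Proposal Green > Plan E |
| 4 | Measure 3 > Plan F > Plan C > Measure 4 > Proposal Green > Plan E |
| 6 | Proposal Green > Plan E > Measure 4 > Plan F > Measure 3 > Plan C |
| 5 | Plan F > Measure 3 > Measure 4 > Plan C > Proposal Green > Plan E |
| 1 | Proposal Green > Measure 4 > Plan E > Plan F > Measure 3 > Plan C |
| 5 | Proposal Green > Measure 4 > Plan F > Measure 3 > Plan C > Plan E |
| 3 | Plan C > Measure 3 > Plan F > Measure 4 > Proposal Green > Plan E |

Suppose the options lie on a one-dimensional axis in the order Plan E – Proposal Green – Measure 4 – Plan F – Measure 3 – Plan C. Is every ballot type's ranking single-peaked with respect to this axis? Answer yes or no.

yes

Axis positions: Plan E=1, Proposal Green=2, Measure 4=3, Plan F=4, Measure 3=5, Plan C=6.
Ballot type 1 (peak Plan F at position 4): ranking walks positions 4-3-5-6-2-1, expanding outward from the peak — single-peaked.
Ballot type 2 (peak Measure 3 at position 5): ranking walks positions 5-4-6-3-2-1, expanding outward from the peak — single-peaked.
Ballot type 3 (peak Proposal Green at position 2): ranking walks positions 2-1-3-4-5-6, expanding outward from the peak — single-peaked.
Ballot type 4 (peak Plan F at position 4): ranking walks positions 4-5-3-6-2-1, expanding outward from the peak — single-peaked.
Ballot type 5 (peak Proposal Green at position 2): ranking walks positions 2-3-1-4-5-6, expanding outward from the peak — single-peaked.
Ballot type 6 (peak Proposal Green at position 2): ranking walks positions 2-3-4-5-6-1, expanding outward from the peak — single-peaked.
Ballot type 7 (peak Plan C at position 6): ranking walks positions 6-5-4-3-2-1, expanding outward from the peak — single-peaked.
Every ranking is single-peaked on this axis.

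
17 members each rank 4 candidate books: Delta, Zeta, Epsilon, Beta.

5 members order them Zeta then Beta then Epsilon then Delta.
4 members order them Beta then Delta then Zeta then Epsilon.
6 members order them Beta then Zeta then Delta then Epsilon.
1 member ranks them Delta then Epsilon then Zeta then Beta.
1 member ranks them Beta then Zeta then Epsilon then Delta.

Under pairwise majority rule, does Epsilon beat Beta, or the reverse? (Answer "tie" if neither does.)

Ballots ranking Epsilon above Beta: 1.
Ballots ranking Beta above Epsilon: 17 − 1 = 16.
Beta wins the head-to-head 16–1.

Beta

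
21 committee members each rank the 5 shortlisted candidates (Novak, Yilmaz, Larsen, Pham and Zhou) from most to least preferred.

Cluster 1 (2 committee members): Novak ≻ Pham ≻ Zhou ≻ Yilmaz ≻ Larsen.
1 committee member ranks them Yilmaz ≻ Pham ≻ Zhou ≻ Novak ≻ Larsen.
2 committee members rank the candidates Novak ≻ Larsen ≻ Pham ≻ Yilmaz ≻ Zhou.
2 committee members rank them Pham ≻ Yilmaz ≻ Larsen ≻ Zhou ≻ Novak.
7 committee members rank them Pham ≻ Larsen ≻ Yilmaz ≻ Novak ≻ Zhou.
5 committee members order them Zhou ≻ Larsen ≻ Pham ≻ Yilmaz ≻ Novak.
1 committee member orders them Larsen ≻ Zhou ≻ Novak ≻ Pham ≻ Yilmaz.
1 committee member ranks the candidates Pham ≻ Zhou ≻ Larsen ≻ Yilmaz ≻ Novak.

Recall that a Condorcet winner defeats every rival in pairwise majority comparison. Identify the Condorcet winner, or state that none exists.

Pairwise majorities:
Novak vs Yilmaz: 5 to 16, Yilmaz.
Novak vs Larsen: Novak is ranked higher on 2+1+2 = 5 ballots, Larsen on 16. Larsen wins 16–5.
Novak vs Pham: Novak is ranked higher on 2+2+1 = 5 ballots, Pham on 16. Pham wins 16–5.
Novak vs Zhou: 2+2+7 = 11 for Novak, 10 for Zhou — Novak by 11–10.
Yilmaz vs Larsen: 2+1+2 = 5 for Yilmaz, 16 for Larsen — Larsen by 16–5.
Yilmaz vs Pham: Yilmaz preferred on 1 ballot; Pham wins 20–1.
Yilmaz vs Zhou: Yilmaz preferred on 1+2+2+7 = 12 ballots; Yilmaz wins 12–9.
Larsen vs Pham: 2+5+1 = 8 for Larsen, 13 for Pham — Pham by 13–8.
Larsen vs Zhou: 12 to 9, Larsen.
Pham vs Zhou: 15 to 6, Pham.
Pham wins every pairwise contest, so Pham is the Condorcet winner.

Pham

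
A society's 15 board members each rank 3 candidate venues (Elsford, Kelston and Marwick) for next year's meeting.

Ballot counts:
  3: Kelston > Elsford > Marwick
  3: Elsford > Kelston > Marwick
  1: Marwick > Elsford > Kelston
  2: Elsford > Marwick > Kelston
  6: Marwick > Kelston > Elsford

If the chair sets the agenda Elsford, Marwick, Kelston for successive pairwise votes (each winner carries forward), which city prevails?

Round 1: Elsford vs Marwick — 8–7, Elsford advances.
Round 2: Elsford vs Kelston — 6–9, Kelston advances.
Kelston survives the agenda.

Kelston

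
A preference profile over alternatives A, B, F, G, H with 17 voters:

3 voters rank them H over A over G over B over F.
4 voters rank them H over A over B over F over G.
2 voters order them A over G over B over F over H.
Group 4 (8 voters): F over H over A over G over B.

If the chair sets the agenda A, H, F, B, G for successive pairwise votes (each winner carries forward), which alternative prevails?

G

Round 1: A vs H — 2–15, H advances.
Round 2: H vs F — 7–10, F advances.
Round 3: F vs B — 8–9, B advances.
Round 4: B vs G — 4–13, G advances.
G survives the agenda.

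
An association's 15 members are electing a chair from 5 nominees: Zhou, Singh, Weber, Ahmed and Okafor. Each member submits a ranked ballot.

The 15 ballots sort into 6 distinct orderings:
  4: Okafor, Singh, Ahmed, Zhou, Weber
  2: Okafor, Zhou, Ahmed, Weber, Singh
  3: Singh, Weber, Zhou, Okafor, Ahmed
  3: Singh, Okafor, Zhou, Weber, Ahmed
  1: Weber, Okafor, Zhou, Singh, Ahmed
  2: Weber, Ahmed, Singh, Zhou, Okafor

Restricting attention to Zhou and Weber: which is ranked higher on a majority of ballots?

Ballots ranking Zhou above Weber: 4 + 2 + 3 = 9.
Ballots ranking Weber above Zhou: 15 − 9 = 6.
Zhou wins the head-to-head 9–6.

Zhou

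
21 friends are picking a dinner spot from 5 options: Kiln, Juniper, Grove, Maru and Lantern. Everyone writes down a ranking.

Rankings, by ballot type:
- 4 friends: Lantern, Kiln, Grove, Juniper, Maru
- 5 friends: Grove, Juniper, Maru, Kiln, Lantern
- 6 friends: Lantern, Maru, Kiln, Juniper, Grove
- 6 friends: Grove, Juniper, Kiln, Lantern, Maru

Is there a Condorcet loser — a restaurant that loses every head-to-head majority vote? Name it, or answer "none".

none

Pairwise majorities:
Kiln vs Juniper: Juniper, 11–10.
Kiln vs Grove: Kiln preferred on 4+6 = 10 ballots; Grove wins 11–10.
Kiln vs Maru: Maru wins 11–10.
Kiln vs Lantern: Kiln wins 11–10.
Juniper–Grove: Grove 15–6.
Juniper vs Maru: Juniper, 15–6.
Juniper vs Lantern: 11 to 10, Juniper.
Grove vs Maru: Grove preferred on 4+5+6 = 15 ballots; Grove wins 15–6.
Grove vs Lantern: Grove wins 11–10.
Maru vs Lantern: Maru preferred on 5 ballots; Lantern wins 16–5.
Each restaurant has at least one pairwise win (Kiln beats Lantern; Juniper beats Kiln; Grove beats Kiln; Maru beats Kiln; Lantern beats Maru) — no Condorcet loser.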